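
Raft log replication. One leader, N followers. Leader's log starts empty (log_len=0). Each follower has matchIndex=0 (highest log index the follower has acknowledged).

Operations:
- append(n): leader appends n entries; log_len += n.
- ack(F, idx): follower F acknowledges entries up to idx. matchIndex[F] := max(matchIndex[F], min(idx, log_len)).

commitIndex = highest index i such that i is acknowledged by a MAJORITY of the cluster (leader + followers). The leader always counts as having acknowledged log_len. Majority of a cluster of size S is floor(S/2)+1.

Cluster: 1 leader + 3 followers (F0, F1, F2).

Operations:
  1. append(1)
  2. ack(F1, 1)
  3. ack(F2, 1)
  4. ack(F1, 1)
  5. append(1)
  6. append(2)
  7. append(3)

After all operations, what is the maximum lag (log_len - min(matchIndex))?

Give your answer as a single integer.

Answer: 7

Derivation:
Op 1: append 1 -> log_len=1
Op 2: F1 acks idx 1 -> match: F0=0 F1=1 F2=0; commitIndex=0
Op 3: F2 acks idx 1 -> match: F0=0 F1=1 F2=1; commitIndex=1
Op 4: F1 acks idx 1 -> match: F0=0 F1=1 F2=1; commitIndex=1
Op 5: append 1 -> log_len=2
Op 6: append 2 -> log_len=4
Op 7: append 3 -> log_len=7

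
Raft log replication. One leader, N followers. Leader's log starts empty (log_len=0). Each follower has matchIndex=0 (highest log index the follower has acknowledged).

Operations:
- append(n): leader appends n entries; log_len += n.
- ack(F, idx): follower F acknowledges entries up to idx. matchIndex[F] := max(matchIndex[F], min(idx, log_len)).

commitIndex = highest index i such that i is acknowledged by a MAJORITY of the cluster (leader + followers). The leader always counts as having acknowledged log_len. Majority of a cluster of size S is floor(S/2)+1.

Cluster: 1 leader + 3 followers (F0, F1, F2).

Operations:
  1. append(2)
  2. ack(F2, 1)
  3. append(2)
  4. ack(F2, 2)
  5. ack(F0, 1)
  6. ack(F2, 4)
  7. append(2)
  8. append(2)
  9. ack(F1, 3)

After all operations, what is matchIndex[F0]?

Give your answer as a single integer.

Op 1: append 2 -> log_len=2
Op 2: F2 acks idx 1 -> match: F0=0 F1=0 F2=1; commitIndex=0
Op 3: append 2 -> log_len=4
Op 4: F2 acks idx 2 -> match: F0=0 F1=0 F2=2; commitIndex=0
Op 5: F0 acks idx 1 -> match: F0=1 F1=0 F2=2; commitIndex=1
Op 6: F2 acks idx 4 -> match: F0=1 F1=0 F2=4; commitIndex=1
Op 7: append 2 -> log_len=6
Op 8: append 2 -> log_len=8
Op 9: F1 acks idx 3 -> match: F0=1 F1=3 F2=4; commitIndex=3

Answer: 1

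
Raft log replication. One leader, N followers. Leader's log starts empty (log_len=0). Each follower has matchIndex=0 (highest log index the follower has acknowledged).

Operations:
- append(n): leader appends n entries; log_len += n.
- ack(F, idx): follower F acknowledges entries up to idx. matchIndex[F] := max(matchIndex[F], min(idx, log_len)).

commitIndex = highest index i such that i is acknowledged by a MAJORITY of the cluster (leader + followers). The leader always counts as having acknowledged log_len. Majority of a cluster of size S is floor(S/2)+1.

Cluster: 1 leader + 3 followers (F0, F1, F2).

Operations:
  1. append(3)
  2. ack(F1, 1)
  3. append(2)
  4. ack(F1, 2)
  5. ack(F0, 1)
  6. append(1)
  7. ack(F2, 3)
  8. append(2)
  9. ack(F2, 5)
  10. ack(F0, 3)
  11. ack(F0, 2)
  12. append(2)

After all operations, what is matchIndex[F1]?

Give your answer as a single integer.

Answer: 2

Derivation:
Op 1: append 3 -> log_len=3
Op 2: F1 acks idx 1 -> match: F0=0 F1=1 F2=0; commitIndex=0
Op 3: append 2 -> log_len=5
Op 4: F1 acks idx 2 -> match: F0=0 F1=2 F2=0; commitIndex=0
Op 5: F0 acks idx 1 -> match: F0=1 F1=2 F2=0; commitIndex=1
Op 6: append 1 -> log_len=6
Op 7: F2 acks idx 3 -> match: F0=1 F1=2 F2=3; commitIndex=2
Op 8: append 2 -> log_len=8
Op 9: F2 acks idx 5 -> match: F0=1 F1=2 F2=5; commitIndex=2
Op 10: F0 acks idx 3 -> match: F0=3 F1=2 F2=5; commitIndex=3
Op 11: F0 acks idx 2 -> match: F0=3 F1=2 F2=5; commitIndex=3
Op 12: append 2 -> log_len=10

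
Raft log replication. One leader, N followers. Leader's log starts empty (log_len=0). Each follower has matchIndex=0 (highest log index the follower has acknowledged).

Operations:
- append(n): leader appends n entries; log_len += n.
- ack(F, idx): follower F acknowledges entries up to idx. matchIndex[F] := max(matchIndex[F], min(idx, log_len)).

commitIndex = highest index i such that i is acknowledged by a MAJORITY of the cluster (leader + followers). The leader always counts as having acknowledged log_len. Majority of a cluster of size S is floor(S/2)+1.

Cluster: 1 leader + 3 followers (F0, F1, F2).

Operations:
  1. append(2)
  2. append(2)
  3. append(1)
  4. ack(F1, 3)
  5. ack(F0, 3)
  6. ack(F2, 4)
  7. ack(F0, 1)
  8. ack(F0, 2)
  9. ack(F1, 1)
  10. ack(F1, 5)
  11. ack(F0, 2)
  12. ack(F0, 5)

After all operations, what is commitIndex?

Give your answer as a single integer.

Op 1: append 2 -> log_len=2
Op 2: append 2 -> log_len=4
Op 3: append 1 -> log_len=5
Op 4: F1 acks idx 3 -> match: F0=0 F1=3 F2=0; commitIndex=0
Op 5: F0 acks idx 3 -> match: F0=3 F1=3 F2=0; commitIndex=3
Op 6: F2 acks idx 4 -> match: F0=3 F1=3 F2=4; commitIndex=3
Op 7: F0 acks idx 1 -> match: F0=3 F1=3 F2=4; commitIndex=3
Op 8: F0 acks idx 2 -> match: F0=3 F1=3 F2=4; commitIndex=3
Op 9: F1 acks idx 1 -> match: F0=3 F1=3 F2=4; commitIndex=3
Op 10: F1 acks idx 5 -> match: F0=3 F1=5 F2=4; commitIndex=4
Op 11: F0 acks idx 2 -> match: F0=3 F1=5 F2=4; commitIndex=4
Op 12: F0 acks idx 5 -> match: F0=5 F1=5 F2=4; commitIndex=5

Answer: 5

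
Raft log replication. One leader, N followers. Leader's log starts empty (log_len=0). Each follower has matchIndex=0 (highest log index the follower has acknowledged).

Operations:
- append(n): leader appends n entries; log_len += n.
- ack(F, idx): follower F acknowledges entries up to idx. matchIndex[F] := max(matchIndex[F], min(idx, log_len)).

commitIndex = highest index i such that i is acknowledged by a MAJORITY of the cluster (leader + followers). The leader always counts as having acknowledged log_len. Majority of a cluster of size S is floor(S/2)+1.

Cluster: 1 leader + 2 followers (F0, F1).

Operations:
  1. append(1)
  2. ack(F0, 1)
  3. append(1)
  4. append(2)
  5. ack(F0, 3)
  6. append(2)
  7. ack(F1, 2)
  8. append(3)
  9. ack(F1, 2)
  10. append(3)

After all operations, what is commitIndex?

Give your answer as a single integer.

Answer: 3

Derivation:
Op 1: append 1 -> log_len=1
Op 2: F0 acks idx 1 -> match: F0=1 F1=0; commitIndex=1
Op 3: append 1 -> log_len=2
Op 4: append 2 -> log_len=4
Op 5: F0 acks idx 3 -> match: F0=3 F1=0; commitIndex=3
Op 6: append 2 -> log_len=6
Op 7: F1 acks idx 2 -> match: F0=3 F1=2; commitIndex=3
Op 8: append 3 -> log_len=9
Op 9: F1 acks idx 2 -> match: F0=3 F1=2; commitIndex=3
Op 10: append 3 -> log_len=12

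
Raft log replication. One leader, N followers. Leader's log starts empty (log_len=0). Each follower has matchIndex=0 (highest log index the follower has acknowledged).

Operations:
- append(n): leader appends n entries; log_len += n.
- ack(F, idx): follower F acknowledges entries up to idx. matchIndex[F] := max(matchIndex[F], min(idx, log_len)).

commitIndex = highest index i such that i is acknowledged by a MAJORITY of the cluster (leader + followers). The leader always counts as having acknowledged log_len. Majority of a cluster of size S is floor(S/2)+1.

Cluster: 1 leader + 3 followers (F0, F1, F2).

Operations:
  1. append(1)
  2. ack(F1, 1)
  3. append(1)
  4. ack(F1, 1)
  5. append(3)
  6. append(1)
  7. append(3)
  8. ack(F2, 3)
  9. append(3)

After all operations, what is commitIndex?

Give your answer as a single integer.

Op 1: append 1 -> log_len=1
Op 2: F1 acks idx 1 -> match: F0=0 F1=1 F2=0; commitIndex=0
Op 3: append 1 -> log_len=2
Op 4: F1 acks idx 1 -> match: F0=0 F1=1 F2=0; commitIndex=0
Op 5: append 3 -> log_len=5
Op 6: append 1 -> log_len=6
Op 7: append 3 -> log_len=9
Op 8: F2 acks idx 3 -> match: F0=0 F1=1 F2=3; commitIndex=1
Op 9: append 3 -> log_len=12

Answer: 1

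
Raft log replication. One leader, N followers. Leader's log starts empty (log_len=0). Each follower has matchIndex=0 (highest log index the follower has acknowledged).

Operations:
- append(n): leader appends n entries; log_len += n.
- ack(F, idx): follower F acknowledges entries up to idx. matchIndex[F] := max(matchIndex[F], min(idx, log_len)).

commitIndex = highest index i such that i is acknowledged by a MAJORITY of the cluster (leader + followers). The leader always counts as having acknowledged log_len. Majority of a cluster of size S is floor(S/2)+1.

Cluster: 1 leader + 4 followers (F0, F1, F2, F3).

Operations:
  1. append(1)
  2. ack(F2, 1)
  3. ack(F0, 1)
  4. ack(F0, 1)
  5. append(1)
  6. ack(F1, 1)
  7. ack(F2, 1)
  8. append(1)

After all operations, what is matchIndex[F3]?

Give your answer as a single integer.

Op 1: append 1 -> log_len=1
Op 2: F2 acks idx 1 -> match: F0=0 F1=0 F2=1 F3=0; commitIndex=0
Op 3: F0 acks idx 1 -> match: F0=1 F1=0 F2=1 F3=0; commitIndex=1
Op 4: F0 acks idx 1 -> match: F0=1 F1=0 F2=1 F3=0; commitIndex=1
Op 5: append 1 -> log_len=2
Op 6: F1 acks idx 1 -> match: F0=1 F1=1 F2=1 F3=0; commitIndex=1
Op 7: F2 acks idx 1 -> match: F0=1 F1=1 F2=1 F3=0; commitIndex=1
Op 8: append 1 -> log_len=3

Answer: 0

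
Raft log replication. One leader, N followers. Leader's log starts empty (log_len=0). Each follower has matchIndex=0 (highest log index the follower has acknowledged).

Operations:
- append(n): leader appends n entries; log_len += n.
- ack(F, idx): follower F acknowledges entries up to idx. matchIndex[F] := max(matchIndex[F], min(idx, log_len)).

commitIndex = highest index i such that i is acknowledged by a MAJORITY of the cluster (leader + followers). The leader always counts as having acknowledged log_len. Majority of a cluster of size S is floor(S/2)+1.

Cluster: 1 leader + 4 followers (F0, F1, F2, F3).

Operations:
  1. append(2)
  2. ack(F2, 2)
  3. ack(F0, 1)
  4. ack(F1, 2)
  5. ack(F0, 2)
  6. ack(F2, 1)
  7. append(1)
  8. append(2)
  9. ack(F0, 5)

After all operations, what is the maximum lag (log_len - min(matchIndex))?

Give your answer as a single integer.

Op 1: append 2 -> log_len=2
Op 2: F2 acks idx 2 -> match: F0=0 F1=0 F2=2 F3=0; commitIndex=0
Op 3: F0 acks idx 1 -> match: F0=1 F1=0 F2=2 F3=0; commitIndex=1
Op 4: F1 acks idx 2 -> match: F0=1 F1=2 F2=2 F3=0; commitIndex=2
Op 5: F0 acks idx 2 -> match: F0=2 F1=2 F2=2 F3=0; commitIndex=2
Op 6: F2 acks idx 1 -> match: F0=2 F1=2 F2=2 F3=0; commitIndex=2
Op 7: append 1 -> log_len=3
Op 8: append 2 -> log_len=5
Op 9: F0 acks idx 5 -> match: F0=5 F1=2 F2=2 F3=0; commitIndex=2

Answer: 5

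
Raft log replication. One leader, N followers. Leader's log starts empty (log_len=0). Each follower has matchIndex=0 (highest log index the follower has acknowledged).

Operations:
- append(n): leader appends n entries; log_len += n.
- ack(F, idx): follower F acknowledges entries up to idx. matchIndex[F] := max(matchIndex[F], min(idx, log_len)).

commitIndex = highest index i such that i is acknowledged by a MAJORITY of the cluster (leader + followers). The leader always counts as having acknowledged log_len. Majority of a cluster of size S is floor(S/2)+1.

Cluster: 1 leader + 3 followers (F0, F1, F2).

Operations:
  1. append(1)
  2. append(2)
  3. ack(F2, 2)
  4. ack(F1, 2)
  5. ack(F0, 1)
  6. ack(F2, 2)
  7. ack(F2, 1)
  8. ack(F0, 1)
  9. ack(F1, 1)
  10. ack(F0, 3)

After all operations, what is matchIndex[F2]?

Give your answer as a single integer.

Op 1: append 1 -> log_len=1
Op 2: append 2 -> log_len=3
Op 3: F2 acks idx 2 -> match: F0=0 F1=0 F2=2; commitIndex=0
Op 4: F1 acks idx 2 -> match: F0=0 F1=2 F2=2; commitIndex=2
Op 5: F0 acks idx 1 -> match: F0=1 F1=2 F2=2; commitIndex=2
Op 6: F2 acks idx 2 -> match: F0=1 F1=2 F2=2; commitIndex=2
Op 7: F2 acks idx 1 -> match: F0=1 F1=2 F2=2; commitIndex=2
Op 8: F0 acks idx 1 -> match: F0=1 F1=2 F2=2; commitIndex=2
Op 9: F1 acks idx 1 -> match: F0=1 F1=2 F2=2; commitIndex=2
Op 10: F0 acks idx 3 -> match: F0=3 F1=2 F2=2; commitIndex=2

Answer: 2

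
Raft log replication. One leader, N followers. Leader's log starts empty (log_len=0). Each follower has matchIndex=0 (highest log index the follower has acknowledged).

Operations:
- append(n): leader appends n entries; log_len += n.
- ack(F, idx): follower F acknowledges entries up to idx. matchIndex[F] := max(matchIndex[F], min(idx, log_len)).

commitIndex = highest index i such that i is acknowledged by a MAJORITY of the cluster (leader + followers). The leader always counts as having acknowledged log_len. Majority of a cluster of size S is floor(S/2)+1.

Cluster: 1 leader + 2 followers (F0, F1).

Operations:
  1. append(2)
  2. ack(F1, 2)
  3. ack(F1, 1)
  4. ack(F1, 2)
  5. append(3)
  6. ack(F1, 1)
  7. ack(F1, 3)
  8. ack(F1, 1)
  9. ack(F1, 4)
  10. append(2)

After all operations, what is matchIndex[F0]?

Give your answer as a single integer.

Answer: 0

Derivation:
Op 1: append 2 -> log_len=2
Op 2: F1 acks idx 2 -> match: F0=0 F1=2; commitIndex=2
Op 3: F1 acks idx 1 -> match: F0=0 F1=2; commitIndex=2
Op 4: F1 acks idx 2 -> match: F0=0 F1=2; commitIndex=2
Op 5: append 3 -> log_len=5
Op 6: F1 acks idx 1 -> match: F0=0 F1=2; commitIndex=2
Op 7: F1 acks idx 3 -> match: F0=0 F1=3; commitIndex=3
Op 8: F1 acks idx 1 -> match: F0=0 F1=3; commitIndex=3
Op 9: F1 acks idx 4 -> match: F0=0 F1=4; commitIndex=4
Op 10: append 2 -> log_len=7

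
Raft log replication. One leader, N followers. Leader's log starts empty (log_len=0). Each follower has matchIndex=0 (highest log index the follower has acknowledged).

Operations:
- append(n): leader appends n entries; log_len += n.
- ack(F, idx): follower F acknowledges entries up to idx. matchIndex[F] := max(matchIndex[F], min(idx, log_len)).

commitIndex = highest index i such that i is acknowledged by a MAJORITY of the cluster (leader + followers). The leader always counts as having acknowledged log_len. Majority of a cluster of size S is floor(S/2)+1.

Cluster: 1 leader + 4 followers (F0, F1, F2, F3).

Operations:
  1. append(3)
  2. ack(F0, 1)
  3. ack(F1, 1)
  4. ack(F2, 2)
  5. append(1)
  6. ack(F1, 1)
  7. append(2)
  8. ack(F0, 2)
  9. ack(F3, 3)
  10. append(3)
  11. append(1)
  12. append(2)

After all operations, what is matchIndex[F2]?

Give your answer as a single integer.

Op 1: append 3 -> log_len=3
Op 2: F0 acks idx 1 -> match: F0=1 F1=0 F2=0 F3=0; commitIndex=0
Op 3: F1 acks idx 1 -> match: F0=1 F1=1 F2=0 F3=0; commitIndex=1
Op 4: F2 acks idx 2 -> match: F0=1 F1=1 F2=2 F3=0; commitIndex=1
Op 5: append 1 -> log_len=4
Op 6: F1 acks idx 1 -> match: F0=1 F1=1 F2=2 F3=0; commitIndex=1
Op 7: append 2 -> log_len=6
Op 8: F0 acks idx 2 -> match: F0=2 F1=1 F2=2 F3=0; commitIndex=2
Op 9: F3 acks idx 3 -> match: F0=2 F1=1 F2=2 F3=3; commitIndex=2
Op 10: append 3 -> log_len=9
Op 11: append 1 -> log_len=10
Op 12: append 2 -> log_len=12

Answer: 2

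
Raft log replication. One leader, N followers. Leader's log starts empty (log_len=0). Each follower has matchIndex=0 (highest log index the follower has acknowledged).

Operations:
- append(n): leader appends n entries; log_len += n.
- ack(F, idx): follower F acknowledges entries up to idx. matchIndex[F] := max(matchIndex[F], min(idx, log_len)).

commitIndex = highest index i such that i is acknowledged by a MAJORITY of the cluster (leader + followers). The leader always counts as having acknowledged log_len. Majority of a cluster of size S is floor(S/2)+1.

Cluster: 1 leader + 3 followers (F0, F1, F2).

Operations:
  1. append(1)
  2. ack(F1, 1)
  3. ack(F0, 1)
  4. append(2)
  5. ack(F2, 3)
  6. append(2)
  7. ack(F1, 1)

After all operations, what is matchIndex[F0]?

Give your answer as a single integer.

Op 1: append 1 -> log_len=1
Op 2: F1 acks idx 1 -> match: F0=0 F1=1 F2=0; commitIndex=0
Op 3: F0 acks idx 1 -> match: F0=1 F1=1 F2=0; commitIndex=1
Op 4: append 2 -> log_len=3
Op 5: F2 acks idx 3 -> match: F0=1 F1=1 F2=3; commitIndex=1
Op 6: append 2 -> log_len=5
Op 7: F1 acks idx 1 -> match: F0=1 F1=1 F2=3; commitIndex=1

Answer: 1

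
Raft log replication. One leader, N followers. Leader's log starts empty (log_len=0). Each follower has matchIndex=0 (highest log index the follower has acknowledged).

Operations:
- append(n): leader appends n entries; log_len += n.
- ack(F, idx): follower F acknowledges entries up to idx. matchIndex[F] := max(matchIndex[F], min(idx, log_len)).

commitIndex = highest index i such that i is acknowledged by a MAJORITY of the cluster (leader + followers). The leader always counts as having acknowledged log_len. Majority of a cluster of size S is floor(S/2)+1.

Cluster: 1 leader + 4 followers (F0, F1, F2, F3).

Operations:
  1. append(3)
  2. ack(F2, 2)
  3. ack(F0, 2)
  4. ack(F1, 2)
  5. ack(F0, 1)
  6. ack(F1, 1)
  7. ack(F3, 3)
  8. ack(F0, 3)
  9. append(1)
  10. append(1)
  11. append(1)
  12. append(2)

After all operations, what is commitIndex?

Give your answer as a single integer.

Op 1: append 3 -> log_len=3
Op 2: F2 acks idx 2 -> match: F0=0 F1=0 F2=2 F3=0; commitIndex=0
Op 3: F0 acks idx 2 -> match: F0=2 F1=0 F2=2 F3=0; commitIndex=2
Op 4: F1 acks idx 2 -> match: F0=2 F1=2 F2=2 F3=0; commitIndex=2
Op 5: F0 acks idx 1 -> match: F0=2 F1=2 F2=2 F3=0; commitIndex=2
Op 6: F1 acks idx 1 -> match: F0=2 F1=2 F2=2 F3=0; commitIndex=2
Op 7: F3 acks idx 3 -> match: F0=2 F1=2 F2=2 F3=3; commitIndex=2
Op 8: F0 acks idx 3 -> match: F0=3 F1=2 F2=2 F3=3; commitIndex=3
Op 9: append 1 -> log_len=4
Op 10: append 1 -> log_len=5
Op 11: append 1 -> log_len=6
Op 12: append 2 -> log_len=8

Answer: 3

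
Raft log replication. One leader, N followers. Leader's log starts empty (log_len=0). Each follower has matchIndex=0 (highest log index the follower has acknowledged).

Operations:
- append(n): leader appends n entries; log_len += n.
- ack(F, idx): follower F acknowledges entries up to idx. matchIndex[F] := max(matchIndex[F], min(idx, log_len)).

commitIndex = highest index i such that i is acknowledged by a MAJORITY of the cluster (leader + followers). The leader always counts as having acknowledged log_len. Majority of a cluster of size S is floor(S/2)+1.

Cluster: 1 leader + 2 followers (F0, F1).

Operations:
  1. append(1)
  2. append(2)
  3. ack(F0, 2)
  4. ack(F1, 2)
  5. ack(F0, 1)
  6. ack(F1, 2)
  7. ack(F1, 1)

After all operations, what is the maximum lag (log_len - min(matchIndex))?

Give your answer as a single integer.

Op 1: append 1 -> log_len=1
Op 2: append 2 -> log_len=3
Op 3: F0 acks idx 2 -> match: F0=2 F1=0; commitIndex=2
Op 4: F1 acks idx 2 -> match: F0=2 F1=2; commitIndex=2
Op 5: F0 acks idx 1 -> match: F0=2 F1=2; commitIndex=2
Op 6: F1 acks idx 2 -> match: F0=2 F1=2; commitIndex=2
Op 7: F1 acks idx 1 -> match: F0=2 F1=2; commitIndex=2

Answer: 1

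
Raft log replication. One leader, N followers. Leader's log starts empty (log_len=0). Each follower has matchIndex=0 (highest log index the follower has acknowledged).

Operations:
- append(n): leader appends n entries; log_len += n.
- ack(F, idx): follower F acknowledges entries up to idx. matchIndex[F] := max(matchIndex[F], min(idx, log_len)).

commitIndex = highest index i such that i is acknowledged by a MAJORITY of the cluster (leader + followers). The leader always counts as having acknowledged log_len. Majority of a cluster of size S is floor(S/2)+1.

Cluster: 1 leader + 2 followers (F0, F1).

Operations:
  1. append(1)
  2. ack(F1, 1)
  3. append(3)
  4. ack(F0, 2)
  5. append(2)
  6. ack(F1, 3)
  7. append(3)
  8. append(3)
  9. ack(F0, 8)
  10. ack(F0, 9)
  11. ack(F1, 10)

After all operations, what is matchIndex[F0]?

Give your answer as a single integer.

Answer: 9

Derivation:
Op 1: append 1 -> log_len=1
Op 2: F1 acks idx 1 -> match: F0=0 F1=1; commitIndex=1
Op 3: append 3 -> log_len=4
Op 4: F0 acks idx 2 -> match: F0=2 F1=1; commitIndex=2
Op 5: append 2 -> log_len=6
Op 6: F1 acks idx 3 -> match: F0=2 F1=3; commitIndex=3
Op 7: append 3 -> log_len=9
Op 8: append 3 -> log_len=12
Op 9: F0 acks idx 8 -> match: F0=8 F1=3; commitIndex=8
Op 10: F0 acks idx 9 -> match: F0=9 F1=3; commitIndex=9
Op 11: F1 acks idx 10 -> match: F0=9 F1=10; commitIndex=10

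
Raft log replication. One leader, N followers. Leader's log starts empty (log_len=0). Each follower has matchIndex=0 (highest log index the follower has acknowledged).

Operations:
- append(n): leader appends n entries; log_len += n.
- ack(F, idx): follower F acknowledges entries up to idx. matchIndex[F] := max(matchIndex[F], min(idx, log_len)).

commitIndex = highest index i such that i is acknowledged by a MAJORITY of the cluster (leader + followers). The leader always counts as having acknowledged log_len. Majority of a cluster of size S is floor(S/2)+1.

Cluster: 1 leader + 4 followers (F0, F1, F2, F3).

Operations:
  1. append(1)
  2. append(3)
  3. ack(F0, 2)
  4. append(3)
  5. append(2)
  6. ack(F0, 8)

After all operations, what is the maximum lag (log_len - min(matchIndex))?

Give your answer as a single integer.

Answer: 9

Derivation:
Op 1: append 1 -> log_len=1
Op 2: append 3 -> log_len=4
Op 3: F0 acks idx 2 -> match: F0=2 F1=0 F2=0 F3=0; commitIndex=0
Op 4: append 3 -> log_len=7
Op 5: append 2 -> log_len=9
Op 6: F0 acks idx 8 -> match: F0=8 F1=0 F2=0 F3=0; commitIndex=0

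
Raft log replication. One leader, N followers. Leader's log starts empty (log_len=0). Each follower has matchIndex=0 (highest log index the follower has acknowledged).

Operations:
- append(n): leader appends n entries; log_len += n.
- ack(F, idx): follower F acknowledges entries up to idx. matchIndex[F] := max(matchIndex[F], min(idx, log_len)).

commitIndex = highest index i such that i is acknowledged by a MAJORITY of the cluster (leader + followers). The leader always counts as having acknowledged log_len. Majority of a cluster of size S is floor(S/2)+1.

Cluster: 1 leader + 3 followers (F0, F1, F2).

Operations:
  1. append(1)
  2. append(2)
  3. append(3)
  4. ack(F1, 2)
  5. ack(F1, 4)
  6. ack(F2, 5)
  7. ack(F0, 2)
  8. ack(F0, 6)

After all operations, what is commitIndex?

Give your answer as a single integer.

Op 1: append 1 -> log_len=1
Op 2: append 2 -> log_len=3
Op 3: append 3 -> log_len=6
Op 4: F1 acks idx 2 -> match: F0=0 F1=2 F2=0; commitIndex=0
Op 5: F1 acks idx 4 -> match: F0=0 F1=4 F2=0; commitIndex=0
Op 6: F2 acks idx 5 -> match: F0=0 F1=4 F2=5; commitIndex=4
Op 7: F0 acks idx 2 -> match: F0=2 F1=4 F2=5; commitIndex=4
Op 8: F0 acks idx 6 -> match: F0=6 F1=4 F2=5; commitIndex=5

Answer: 5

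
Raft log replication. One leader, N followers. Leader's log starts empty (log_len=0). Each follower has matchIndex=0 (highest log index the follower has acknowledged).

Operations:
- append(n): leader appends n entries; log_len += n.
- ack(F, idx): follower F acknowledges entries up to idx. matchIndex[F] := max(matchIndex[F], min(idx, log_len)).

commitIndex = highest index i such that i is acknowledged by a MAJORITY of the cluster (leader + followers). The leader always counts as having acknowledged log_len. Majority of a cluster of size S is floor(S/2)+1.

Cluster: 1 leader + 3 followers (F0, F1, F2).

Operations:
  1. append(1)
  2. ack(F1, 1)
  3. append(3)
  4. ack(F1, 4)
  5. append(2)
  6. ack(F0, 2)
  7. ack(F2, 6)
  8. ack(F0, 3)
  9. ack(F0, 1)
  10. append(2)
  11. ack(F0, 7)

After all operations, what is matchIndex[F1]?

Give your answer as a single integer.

Answer: 4

Derivation:
Op 1: append 1 -> log_len=1
Op 2: F1 acks idx 1 -> match: F0=0 F1=1 F2=0; commitIndex=0
Op 3: append 3 -> log_len=4
Op 4: F1 acks idx 4 -> match: F0=0 F1=4 F2=0; commitIndex=0
Op 5: append 2 -> log_len=6
Op 6: F0 acks idx 2 -> match: F0=2 F1=4 F2=0; commitIndex=2
Op 7: F2 acks idx 6 -> match: F0=2 F1=4 F2=6; commitIndex=4
Op 8: F0 acks idx 3 -> match: F0=3 F1=4 F2=6; commitIndex=4
Op 9: F0 acks idx 1 -> match: F0=3 F1=4 F2=6; commitIndex=4
Op 10: append 2 -> log_len=8
Op 11: F0 acks idx 7 -> match: F0=7 F1=4 F2=6; commitIndex=6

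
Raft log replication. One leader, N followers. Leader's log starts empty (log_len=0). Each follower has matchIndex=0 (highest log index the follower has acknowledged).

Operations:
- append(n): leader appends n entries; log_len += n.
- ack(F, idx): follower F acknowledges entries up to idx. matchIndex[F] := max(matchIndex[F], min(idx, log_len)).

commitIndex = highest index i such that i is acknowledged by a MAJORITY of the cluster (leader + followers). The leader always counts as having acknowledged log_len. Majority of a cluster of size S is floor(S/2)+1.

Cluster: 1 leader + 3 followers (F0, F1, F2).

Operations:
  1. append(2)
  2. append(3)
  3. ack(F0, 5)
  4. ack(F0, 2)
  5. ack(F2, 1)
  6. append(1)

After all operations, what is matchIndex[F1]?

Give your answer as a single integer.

Op 1: append 2 -> log_len=2
Op 2: append 3 -> log_len=5
Op 3: F0 acks idx 5 -> match: F0=5 F1=0 F2=0; commitIndex=0
Op 4: F0 acks idx 2 -> match: F0=5 F1=0 F2=0; commitIndex=0
Op 5: F2 acks idx 1 -> match: F0=5 F1=0 F2=1; commitIndex=1
Op 6: append 1 -> log_len=6

Answer: 0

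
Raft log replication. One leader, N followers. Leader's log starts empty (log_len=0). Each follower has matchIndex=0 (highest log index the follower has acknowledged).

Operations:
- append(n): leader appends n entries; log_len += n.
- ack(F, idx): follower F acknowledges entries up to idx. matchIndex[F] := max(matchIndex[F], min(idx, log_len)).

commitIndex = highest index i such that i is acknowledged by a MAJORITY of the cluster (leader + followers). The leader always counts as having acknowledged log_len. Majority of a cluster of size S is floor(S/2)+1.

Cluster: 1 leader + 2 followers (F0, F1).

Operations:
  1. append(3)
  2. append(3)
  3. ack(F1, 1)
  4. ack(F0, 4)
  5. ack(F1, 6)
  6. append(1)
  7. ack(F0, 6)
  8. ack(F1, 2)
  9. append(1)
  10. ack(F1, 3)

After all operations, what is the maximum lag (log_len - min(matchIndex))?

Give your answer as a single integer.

Answer: 2

Derivation:
Op 1: append 3 -> log_len=3
Op 2: append 3 -> log_len=6
Op 3: F1 acks idx 1 -> match: F0=0 F1=1; commitIndex=1
Op 4: F0 acks idx 4 -> match: F0=4 F1=1; commitIndex=4
Op 5: F1 acks idx 6 -> match: F0=4 F1=6; commitIndex=6
Op 6: append 1 -> log_len=7
Op 7: F0 acks idx 6 -> match: F0=6 F1=6; commitIndex=6
Op 8: F1 acks idx 2 -> match: F0=6 F1=6; commitIndex=6
Op 9: append 1 -> log_len=8
Op 10: F1 acks idx 3 -> match: F0=6 F1=6; commitIndex=6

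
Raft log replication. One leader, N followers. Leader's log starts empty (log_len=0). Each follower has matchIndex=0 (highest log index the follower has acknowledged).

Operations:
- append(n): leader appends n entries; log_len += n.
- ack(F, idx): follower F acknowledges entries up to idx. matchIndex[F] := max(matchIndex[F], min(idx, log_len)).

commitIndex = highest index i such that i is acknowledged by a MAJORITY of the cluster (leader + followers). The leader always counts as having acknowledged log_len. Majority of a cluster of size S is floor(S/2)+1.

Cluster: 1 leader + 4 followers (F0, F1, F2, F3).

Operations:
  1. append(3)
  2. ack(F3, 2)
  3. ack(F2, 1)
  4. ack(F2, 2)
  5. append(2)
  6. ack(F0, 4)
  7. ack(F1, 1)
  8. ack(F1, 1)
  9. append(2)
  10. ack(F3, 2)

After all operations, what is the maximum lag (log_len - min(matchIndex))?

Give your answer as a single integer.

Op 1: append 3 -> log_len=3
Op 2: F3 acks idx 2 -> match: F0=0 F1=0 F2=0 F3=2; commitIndex=0
Op 3: F2 acks idx 1 -> match: F0=0 F1=0 F2=1 F3=2; commitIndex=1
Op 4: F2 acks idx 2 -> match: F0=0 F1=0 F2=2 F3=2; commitIndex=2
Op 5: append 2 -> log_len=5
Op 6: F0 acks idx 4 -> match: F0=4 F1=0 F2=2 F3=2; commitIndex=2
Op 7: F1 acks idx 1 -> match: F0=4 F1=1 F2=2 F3=2; commitIndex=2
Op 8: F1 acks idx 1 -> match: F0=4 F1=1 F2=2 F3=2; commitIndex=2
Op 9: append 2 -> log_len=7
Op 10: F3 acks idx 2 -> match: F0=4 F1=1 F2=2 F3=2; commitIndex=2

Answer: 6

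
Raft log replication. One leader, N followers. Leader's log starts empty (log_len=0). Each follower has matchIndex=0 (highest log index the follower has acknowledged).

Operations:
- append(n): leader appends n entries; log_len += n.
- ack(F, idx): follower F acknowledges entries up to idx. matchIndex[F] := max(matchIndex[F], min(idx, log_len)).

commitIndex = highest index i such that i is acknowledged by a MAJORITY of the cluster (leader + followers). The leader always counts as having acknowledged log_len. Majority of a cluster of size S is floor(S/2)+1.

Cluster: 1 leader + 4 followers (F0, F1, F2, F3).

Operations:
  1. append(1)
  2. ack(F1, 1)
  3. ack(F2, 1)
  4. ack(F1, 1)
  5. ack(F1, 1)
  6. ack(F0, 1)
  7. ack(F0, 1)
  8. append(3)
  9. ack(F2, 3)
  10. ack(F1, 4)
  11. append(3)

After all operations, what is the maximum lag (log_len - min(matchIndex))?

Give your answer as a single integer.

Op 1: append 1 -> log_len=1
Op 2: F1 acks idx 1 -> match: F0=0 F1=1 F2=0 F3=0; commitIndex=0
Op 3: F2 acks idx 1 -> match: F0=0 F1=1 F2=1 F3=0; commitIndex=1
Op 4: F1 acks idx 1 -> match: F0=0 F1=1 F2=1 F3=0; commitIndex=1
Op 5: F1 acks idx 1 -> match: F0=0 F1=1 F2=1 F3=0; commitIndex=1
Op 6: F0 acks idx 1 -> match: F0=1 F1=1 F2=1 F3=0; commitIndex=1
Op 7: F0 acks idx 1 -> match: F0=1 F1=1 F2=1 F3=0; commitIndex=1
Op 8: append 3 -> log_len=4
Op 9: F2 acks idx 3 -> match: F0=1 F1=1 F2=3 F3=0; commitIndex=1
Op 10: F1 acks idx 4 -> match: F0=1 F1=4 F2=3 F3=0; commitIndex=3
Op 11: append 3 -> log_len=7

Answer: 7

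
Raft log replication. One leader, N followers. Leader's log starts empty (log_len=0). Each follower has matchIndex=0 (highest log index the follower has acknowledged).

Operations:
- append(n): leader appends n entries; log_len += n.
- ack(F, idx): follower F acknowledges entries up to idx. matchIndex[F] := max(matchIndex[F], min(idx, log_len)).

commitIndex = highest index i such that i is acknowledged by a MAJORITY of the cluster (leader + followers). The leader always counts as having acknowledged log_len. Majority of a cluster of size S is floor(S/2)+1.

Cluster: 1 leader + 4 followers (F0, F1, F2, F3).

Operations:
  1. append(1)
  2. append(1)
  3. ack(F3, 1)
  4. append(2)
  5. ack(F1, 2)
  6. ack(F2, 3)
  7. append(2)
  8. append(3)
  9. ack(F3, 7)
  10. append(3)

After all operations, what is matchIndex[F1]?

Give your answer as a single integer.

Op 1: append 1 -> log_len=1
Op 2: append 1 -> log_len=2
Op 3: F3 acks idx 1 -> match: F0=0 F1=0 F2=0 F3=1; commitIndex=0
Op 4: append 2 -> log_len=4
Op 5: F1 acks idx 2 -> match: F0=0 F1=2 F2=0 F3=1; commitIndex=1
Op 6: F2 acks idx 3 -> match: F0=0 F1=2 F2=3 F3=1; commitIndex=2
Op 7: append 2 -> log_len=6
Op 8: append 3 -> log_len=9
Op 9: F3 acks idx 7 -> match: F0=0 F1=2 F2=3 F3=7; commitIndex=3
Op 10: append 3 -> log_len=12

Answer: 2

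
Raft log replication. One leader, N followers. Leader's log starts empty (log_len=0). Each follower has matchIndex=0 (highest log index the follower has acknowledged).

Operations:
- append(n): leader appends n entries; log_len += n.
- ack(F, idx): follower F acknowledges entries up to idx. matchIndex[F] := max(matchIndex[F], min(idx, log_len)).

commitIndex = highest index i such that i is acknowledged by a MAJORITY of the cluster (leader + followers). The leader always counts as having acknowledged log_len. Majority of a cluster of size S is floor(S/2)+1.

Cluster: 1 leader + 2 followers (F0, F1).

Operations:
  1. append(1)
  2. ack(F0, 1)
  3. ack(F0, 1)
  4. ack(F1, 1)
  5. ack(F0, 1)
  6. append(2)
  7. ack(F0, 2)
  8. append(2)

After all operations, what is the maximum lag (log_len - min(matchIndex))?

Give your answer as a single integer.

Answer: 4

Derivation:
Op 1: append 1 -> log_len=1
Op 2: F0 acks idx 1 -> match: F0=1 F1=0; commitIndex=1
Op 3: F0 acks idx 1 -> match: F0=1 F1=0; commitIndex=1
Op 4: F1 acks idx 1 -> match: F0=1 F1=1; commitIndex=1
Op 5: F0 acks idx 1 -> match: F0=1 F1=1; commitIndex=1
Op 6: append 2 -> log_len=3
Op 7: F0 acks idx 2 -> match: F0=2 F1=1; commitIndex=2
Op 8: append 2 -> log_len=5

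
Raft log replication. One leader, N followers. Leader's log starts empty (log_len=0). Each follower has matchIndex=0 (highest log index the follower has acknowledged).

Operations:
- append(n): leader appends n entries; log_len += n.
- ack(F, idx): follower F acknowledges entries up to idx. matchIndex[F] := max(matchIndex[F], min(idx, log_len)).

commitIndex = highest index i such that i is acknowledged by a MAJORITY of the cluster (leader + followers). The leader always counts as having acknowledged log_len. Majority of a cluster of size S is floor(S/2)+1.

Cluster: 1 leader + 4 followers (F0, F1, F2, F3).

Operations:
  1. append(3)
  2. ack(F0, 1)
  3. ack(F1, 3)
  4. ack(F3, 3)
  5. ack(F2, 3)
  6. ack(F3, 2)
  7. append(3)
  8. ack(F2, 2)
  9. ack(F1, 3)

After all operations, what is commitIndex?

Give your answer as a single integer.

Op 1: append 3 -> log_len=3
Op 2: F0 acks idx 1 -> match: F0=1 F1=0 F2=0 F3=0; commitIndex=0
Op 3: F1 acks idx 3 -> match: F0=1 F1=3 F2=0 F3=0; commitIndex=1
Op 4: F3 acks idx 3 -> match: F0=1 F1=3 F2=0 F3=3; commitIndex=3
Op 5: F2 acks idx 3 -> match: F0=1 F1=3 F2=3 F3=3; commitIndex=3
Op 6: F3 acks idx 2 -> match: F0=1 F1=3 F2=3 F3=3; commitIndex=3
Op 7: append 3 -> log_len=6
Op 8: F2 acks idx 2 -> match: F0=1 F1=3 F2=3 F3=3; commitIndex=3
Op 9: F1 acks idx 3 -> match: F0=1 F1=3 F2=3 F3=3; commitIndex=3

Answer: 3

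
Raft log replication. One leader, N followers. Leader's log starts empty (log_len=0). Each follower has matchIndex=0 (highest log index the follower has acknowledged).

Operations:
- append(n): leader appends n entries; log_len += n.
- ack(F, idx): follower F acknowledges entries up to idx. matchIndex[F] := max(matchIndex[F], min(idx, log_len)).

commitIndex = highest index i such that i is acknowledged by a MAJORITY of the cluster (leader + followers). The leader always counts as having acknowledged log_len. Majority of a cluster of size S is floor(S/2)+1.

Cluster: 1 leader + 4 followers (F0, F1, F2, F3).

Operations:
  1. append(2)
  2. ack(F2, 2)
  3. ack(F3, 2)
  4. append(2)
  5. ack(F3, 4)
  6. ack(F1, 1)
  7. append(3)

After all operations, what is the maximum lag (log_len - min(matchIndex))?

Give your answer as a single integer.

Answer: 7

Derivation:
Op 1: append 2 -> log_len=2
Op 2: F2 acks idx 2 -> match: F0=0 F1=0 F2=2 F3=0; commitIndex=0
Op 3: F3 acks idx 2 -> match: F0=0 F1=0 F2=2 F3=2; commitIndex=2
Op 4: append 2 -> log_len=4
Op 5: F3 acks idx 4 -> match: F0=0 F1=0 F2=2 F3=4; commitIndex=2
Op 6: F1 acks idx 1 -> match: F0=0 F1=1 F2=2 F3=4; commitIndex=2
Op 7: append 3 -> log_len=7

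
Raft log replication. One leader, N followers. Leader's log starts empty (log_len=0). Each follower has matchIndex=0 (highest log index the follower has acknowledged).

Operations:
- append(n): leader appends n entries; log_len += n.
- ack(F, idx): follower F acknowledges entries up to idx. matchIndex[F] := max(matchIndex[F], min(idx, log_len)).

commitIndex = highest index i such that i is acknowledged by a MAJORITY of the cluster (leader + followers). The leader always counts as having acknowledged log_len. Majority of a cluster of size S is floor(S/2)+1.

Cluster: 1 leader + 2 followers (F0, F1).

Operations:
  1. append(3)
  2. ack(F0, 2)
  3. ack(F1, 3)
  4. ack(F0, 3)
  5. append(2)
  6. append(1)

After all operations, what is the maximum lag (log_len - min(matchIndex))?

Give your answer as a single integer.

Op 1: append 3 -> log_len=3
Op 2: F0 acks idx 2 -> match: F0=2 F1=0; commitIndex=2
Op 3: F1 acks idx 3 -> match: F0=2 F1=3; commitIndex=3
Op 4: F0 acks idx 3 -> match: F0=3 F1=3; commitIndex=3
Op 5: append 2 -> log_len=5
Op 6: append 1 -> log_len=6

Answer: 3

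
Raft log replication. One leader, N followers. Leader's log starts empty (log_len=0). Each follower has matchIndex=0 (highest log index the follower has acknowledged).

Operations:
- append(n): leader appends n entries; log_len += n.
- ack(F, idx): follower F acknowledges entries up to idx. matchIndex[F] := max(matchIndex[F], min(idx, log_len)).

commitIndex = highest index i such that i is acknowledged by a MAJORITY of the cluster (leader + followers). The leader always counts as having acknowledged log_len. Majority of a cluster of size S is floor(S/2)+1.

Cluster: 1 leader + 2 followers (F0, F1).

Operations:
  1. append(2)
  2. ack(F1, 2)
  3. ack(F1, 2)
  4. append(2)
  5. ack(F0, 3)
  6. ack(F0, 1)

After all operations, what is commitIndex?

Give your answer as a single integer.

Answer: 3

Derivation:
Op 1: append 2 -> log_len=2
Op 2: F1 acks idx 2 -> match: F0=0 F1=2; commitIndex=2
Op 3: F1 acks idx 2 -> match: F0=0 F1=2; commitIndex=2
Op 4: append 2 -> log_len=4
Op 5: F0 acks idx 3 -> match: F0=3 F1=2; commitIndex=3
Op 6: F0 acks idx 1 -> match: F0=3 F1=2; commitIndex=3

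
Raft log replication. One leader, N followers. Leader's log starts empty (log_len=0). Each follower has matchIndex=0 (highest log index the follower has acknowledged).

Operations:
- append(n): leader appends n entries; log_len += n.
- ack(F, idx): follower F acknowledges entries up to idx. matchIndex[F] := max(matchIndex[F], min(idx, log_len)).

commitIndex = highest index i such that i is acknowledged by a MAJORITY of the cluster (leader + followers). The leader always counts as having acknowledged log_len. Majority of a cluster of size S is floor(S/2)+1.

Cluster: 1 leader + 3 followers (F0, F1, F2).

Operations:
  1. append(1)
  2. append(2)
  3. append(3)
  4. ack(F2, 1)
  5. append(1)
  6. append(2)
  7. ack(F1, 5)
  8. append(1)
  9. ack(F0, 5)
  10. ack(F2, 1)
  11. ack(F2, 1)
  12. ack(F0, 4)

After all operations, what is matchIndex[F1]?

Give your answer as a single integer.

Op 1: append 1 -> log_len=1
Op 2: append 2 -> log_len=3
Op 3: append 3 -> log_len=6
Op 4: F2 acks idx 1 -> match: F0=0 F1=0 F2=1; commitIndex=0
Op 5: append 1 -> log_len=7
Op 6: append 2 -> log_len=9
Op 7: F1 acks idx 5 -> match: F0=0 F1=5 F2=1; commitIndex=1
Op 8: append 1 -> log_len=10
Op 9: F0 acks idx 5 -> match: F0=5 F1=5 F2=1; commitIndex=5
Op 10: F2 acks idx 1 -> match: F0=5 F1=5 F2=1; commitIndex=5
Op 11: F2 acks idx 1 -> match: F0=5 F1=5 F2=1; commitIndex=5
Op 12: F0 acks idx 4 -> match: F0=5 F1=5 F2=1; commitIndex=5

Answer: 5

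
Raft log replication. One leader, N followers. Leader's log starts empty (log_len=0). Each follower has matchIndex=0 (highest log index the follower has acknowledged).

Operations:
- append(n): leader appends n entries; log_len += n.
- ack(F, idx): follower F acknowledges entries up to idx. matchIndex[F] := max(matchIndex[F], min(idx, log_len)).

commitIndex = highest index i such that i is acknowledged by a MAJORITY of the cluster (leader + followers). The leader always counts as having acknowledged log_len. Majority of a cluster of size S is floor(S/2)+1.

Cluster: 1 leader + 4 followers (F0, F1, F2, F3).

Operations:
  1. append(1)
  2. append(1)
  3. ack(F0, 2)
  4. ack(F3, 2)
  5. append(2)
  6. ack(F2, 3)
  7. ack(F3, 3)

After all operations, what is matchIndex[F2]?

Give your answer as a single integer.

Answer: 3

Derivation:
Op 1: append 1 -> log_len=1
Op 2: append 1 -> log_len=2
Op 3: F0 acks idx 2 -> match: F0=2 F1=0 F2=0 F3=0; commitIndex=0
Op 4: F3 acks idx 2 -> match: F0=2 F1=0 F2=0 F3=2; commitIndex=2
Op 5: append 2 -> log_len=4
Op 6: F2 acks idx 3 -> match: F0=2 F1=0 F2=3 F3=2; commitIndex=2
Op 7: F3 acks idx 3 -> match: F0=2 F1=0 F2=3 F3=3; commitIndex=3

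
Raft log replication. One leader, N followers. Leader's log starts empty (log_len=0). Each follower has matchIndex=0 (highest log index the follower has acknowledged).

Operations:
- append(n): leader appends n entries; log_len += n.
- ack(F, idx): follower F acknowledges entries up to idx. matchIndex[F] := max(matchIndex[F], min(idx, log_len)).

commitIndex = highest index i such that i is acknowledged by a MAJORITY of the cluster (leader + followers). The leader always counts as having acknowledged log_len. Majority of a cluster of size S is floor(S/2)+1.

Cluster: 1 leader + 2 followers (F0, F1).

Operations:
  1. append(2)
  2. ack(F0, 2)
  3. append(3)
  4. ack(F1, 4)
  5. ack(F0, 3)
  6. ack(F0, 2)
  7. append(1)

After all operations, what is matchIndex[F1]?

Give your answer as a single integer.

Answer: 4

Derivation:
Op 1: append 2 -> log_len=2
Op 2: F0 acks idx 2 -> match: F0=2 F1=0; commitIndex=2
Op 3: append 3 -> log_len=5
Op 4: F1 acks idx 4 -> match: F0=2 F1=4; commitIndex=4
Op 5: F0 acks idx 3 -> match: F0=3 F1=4; commitIndex=4
Op 6: F0 acks idx 2 -> match: F0=3 F1=4; commitIndex=4
Op 7: append 1 -> log_len=6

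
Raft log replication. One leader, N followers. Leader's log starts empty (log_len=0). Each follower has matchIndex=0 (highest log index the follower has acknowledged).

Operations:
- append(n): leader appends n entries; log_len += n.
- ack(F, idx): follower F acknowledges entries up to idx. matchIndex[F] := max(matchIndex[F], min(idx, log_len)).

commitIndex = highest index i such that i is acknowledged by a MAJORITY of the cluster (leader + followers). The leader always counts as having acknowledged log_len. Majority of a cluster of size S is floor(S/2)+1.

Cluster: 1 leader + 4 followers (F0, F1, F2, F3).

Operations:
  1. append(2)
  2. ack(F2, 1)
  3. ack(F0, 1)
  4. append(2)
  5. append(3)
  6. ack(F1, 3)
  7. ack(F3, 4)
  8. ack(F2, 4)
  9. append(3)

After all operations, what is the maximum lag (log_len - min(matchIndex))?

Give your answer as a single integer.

Answer: 9

Derivation:
Op 1: append 2 -> log_len=2
Op 2: F2 acks idx 1 -> match: F0=0 F1=0 F2=1 F3=0; commitIndex=0
Op 3: F0 acks idx 1 -> match: F0=1 F1=0 F2=1 F3=0; commitIndex=1
Op 4: append 2 -> log_len=4
Op 5: append 3 -> log_len=7
Op 6: F1 acks idx 3 -> match: F0=1 F1=3 F2=1 F3=0; commitIndex=1
Op 7: F3 acks idx 4 -> match: F0=1 F1=3 F2=1 F3=4; commitIndex=3
Op 8: F2 acks idx 4 -> match: F0=1 F1=3 F2=4 F3=4; commitIndex=4
Op 9: append 3 -> log_len=10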